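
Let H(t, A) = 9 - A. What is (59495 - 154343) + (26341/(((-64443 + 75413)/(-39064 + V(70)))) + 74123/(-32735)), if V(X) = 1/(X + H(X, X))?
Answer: -121940517845663/646385310 ≈ -1.8865e+5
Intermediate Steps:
V(X) = ⅑ (V(X) = 1/(X + (9 - X)) = 1/9 = ⅑)
(59495 - 154343) + (26341/(((-64443 + 75413)/(-39064 + V(70)))) + 74123/(-32735)) = (59495 - 154343) + (26341/(((-64443 + 75413)/(-39064 + ⅑))) + 74123/(-32735)) = -94848 + (26341/((10970/(-351575/9))) + 74123*(-1/32735)) = -94848 + (26341/((10970*(-9/351575))) - 74123/32735) = -94848 + (26341/(-19746/70315) - 74123/32735) = -94848 + (26341*(-70315/19746) - 74123/32735) = -94848 + (-1852167415/19746 - 74123/32735) = -94848 - 60632163962783/646385310 = -121940517845663/646385310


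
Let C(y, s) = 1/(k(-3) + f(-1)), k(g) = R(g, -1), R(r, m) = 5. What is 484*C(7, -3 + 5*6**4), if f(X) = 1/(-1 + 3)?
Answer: 88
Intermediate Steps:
k(g) = 5
f(X) = 1/2
C(y, s) = 2/11 (C(y, s) = 1/(5 + 1/2) = 1/(11/2) = 2/11)
484*C(7, -3 + 5*6**4) = 484*(2/11) = 88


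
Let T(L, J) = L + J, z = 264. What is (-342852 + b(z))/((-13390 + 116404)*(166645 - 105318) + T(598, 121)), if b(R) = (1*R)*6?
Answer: -341268/6317540297 ≈ -5.4019e-5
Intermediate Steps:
b(R) = 6*R (b(R) = R*6 = 6*R)
T(L, J) = J + L
(-342852 + b(z))/((-13390 + 116404)*(166645 - 105318) + T(598, 121)) = (-342852 + 6*264)/((-13390 + 116404)*(166645 - 105318) + (121 + 598)) = (-342852 + 1584)/(103014*61327 + 719) = -341268/(6317539578 + 719) = -341268/6317540297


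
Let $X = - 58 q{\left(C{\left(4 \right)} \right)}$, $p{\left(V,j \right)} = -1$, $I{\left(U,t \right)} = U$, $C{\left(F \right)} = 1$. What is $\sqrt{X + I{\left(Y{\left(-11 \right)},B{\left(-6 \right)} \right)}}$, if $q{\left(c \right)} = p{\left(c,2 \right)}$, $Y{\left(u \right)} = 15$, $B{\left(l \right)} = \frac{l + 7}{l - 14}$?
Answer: $\sqrt{73} \approx 8.544$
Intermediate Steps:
$B{\left(l \right)} = \frac{7 + l}{-14 + l}$
$q{\left(c \right)} = -1$
$X = 58$ ($X = \left(-58\right) \left(-1\right) = 58$)
$\sqrt{X + I{\left(Y{\left(-11 \right)},B{\left(-6 \right)} \right)}} = \sqrt{58 + 15} = \sqrt{73}$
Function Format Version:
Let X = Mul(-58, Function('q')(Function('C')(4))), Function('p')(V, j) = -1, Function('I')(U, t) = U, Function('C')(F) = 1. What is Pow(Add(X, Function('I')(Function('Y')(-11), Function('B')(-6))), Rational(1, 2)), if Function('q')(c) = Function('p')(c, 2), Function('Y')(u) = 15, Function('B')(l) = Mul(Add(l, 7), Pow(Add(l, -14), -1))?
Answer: Pow(73, Rational(1, 2)) ≈ 8.5440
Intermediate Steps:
Function('B')(l) = Mul(Pow(Add(-14, l), -1), Add(7, l)) (Function('B')(l) = Mul(Add(7, l), Pow(Add(-14, l), -1)) = Mul(Pow(Add(-14, l), -1), Add(7, l)))
Function('q')(c) = -1
X = 58 (X = Mul(-58, -1) = 58)
Pow(Add(X, Function('I')(Function('Y')(-11), Function('B')(-6))), Rational(1, 2)) = Pow(Add(58, 15), Rational(1, 2)) = Pow(73, Rational(1, 2))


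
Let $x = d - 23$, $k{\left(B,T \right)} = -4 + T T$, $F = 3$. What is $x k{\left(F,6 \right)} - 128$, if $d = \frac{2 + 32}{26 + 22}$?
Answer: $- \frac{2524}{3} \approx -841.33$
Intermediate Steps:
$k{\left(B,T \right)} = -4 + T^{2}$
$d = \frac{17}{24}$ ($d = \frac{34}{48} = 34 \cdot \frac{1}{48} = \frac{17}{24} \approx 0.70833$)
$x = - \frac{535}{24}$ ($x = \frac{17}{24} - 23 = - \frac{535}{24} \approx -22.292$)
$x k{\left(F,6 \right)} - 128 = - \frac{535 \left(-4 + 6^{2}\right)}{24} - 128 = - \frac{535 \left(-4 + 36\right)}{24} - 128 = \left(- \frac{535}{24}\right) 32 - 128 = - \frac{2140}{3} - 128 = - \frac{2524}{3}$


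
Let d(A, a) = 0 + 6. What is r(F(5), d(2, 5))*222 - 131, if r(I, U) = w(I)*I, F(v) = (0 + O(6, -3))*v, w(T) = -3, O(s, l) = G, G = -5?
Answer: 16519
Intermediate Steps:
O(s, l) = -5
F(v) = -5*v (F(v) = (0 - 5)*v = -5*v)
d(A, a) = 6
r(I, U) = -3*I
r(F(5), d(2, 5))*222 - 131 = -(-15)*5*222 - 131 = -3*(-25)*222 - 131 = 75*222 - 131 = 16650 - 131 = 16519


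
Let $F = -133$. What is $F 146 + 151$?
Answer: $-19267$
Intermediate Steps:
$F 146 + 151 = \left(-133\right) 146 + 151 = -19418 + 151 = -19267$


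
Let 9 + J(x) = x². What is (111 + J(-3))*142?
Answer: 15762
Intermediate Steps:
J(x) = -9 + x²
(111 + J(-3))*142 = (111 + (-9 + (-3)²))*142 = (111 + (-9 + 9))*142 = (111 + 0)*142 = 111*142 = 15762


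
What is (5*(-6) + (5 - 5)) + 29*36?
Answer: 1014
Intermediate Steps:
(5*(-6) + (5 - 5)) + 29*36 = (-30 + 0) + 1044 = -30 + 1044 = 1014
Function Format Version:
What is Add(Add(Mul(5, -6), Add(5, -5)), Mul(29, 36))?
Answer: 1014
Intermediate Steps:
Add(Add(Mul(5, -6), Add(5, -5)), Mul(29, 36)) = Add(Add(-30, 0), 1044) = Add(-30, 1044) = 1014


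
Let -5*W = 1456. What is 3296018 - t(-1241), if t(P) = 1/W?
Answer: 4799002213/1456 ≈ 3.2960e+6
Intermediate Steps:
W = -1456/5 (W = -⅕*1456 = -1456/5 ≈ -291.20)
t(P) = -5/1456 (t(P) = 1/(-1456/5) = -5/1456)
3296018 - t(-1241) = 3296018 - 1*(-5/1456) = 3296018 + 5/1456 = 4799002213/1456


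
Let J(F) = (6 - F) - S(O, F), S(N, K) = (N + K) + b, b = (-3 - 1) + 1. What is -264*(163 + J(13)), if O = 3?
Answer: -37752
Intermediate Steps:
b = -3 (b = -4 + 1 = -3)
S(N, K) = -3 + K + N (S(N, K) = (N + K) - 3 = (K + N) - 3 = -3 + K + N)
J(F) = 6 - 2*F (J(F) = (6 - F) - (-3 + F + 3) = (6 - F) - F = 6 - 2*F)
-264*(163 + J(13)) = -264*(163 + (6 - 2*13)) = -264*(163 + (6 - 26)) = -264*(163 - 20) = -264*143 = -37752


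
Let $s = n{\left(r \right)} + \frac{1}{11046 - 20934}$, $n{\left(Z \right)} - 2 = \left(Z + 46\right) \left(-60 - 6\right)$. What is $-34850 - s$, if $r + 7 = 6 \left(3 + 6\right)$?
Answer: $- \frac{283924031}{9888} \approx -28714.0$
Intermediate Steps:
$r = 47$ ($r = -7 + 6 \left(3 + 6\right) = -7 + 6 \cdot 9 = -7 + 54 = 47$)
$n{\left(Z \right)} = -3034 - 66 Z$ ($n{\left(Z \right)} = 2 + \left(Z + 46\right) \left(-60 - 6\right) = 2 + \left(46 + Z\right) \left(-66\right) = 2 - \left(3036 + 66 Z\right) = -3034 - 66 Z$)
$s = - \frac{60672769}{9888}$ ($s = \left(-3034 - 3102\right) + \frac{1}{11046 - 20934} = \left(-3034 - 3102\right) + \frac{1}{-9888} = -6136 - \frac{1}{9888} = - \frac{60672769}{9888} \approx -6136.0$)
$-34850 - s = -34850 - - \frac{60672769}{9888} = -34850 + \frac{60672769}{9888} = - \frac{283924031}{9888}$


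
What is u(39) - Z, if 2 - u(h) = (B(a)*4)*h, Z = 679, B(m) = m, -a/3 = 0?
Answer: -677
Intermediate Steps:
a = 0 (a = -3*0 = 0)
u(h) = 2 (u(h) = 2 - 0*4*h = 2 - 0*h = 2 - 1*0 = 2 + 0 = 2)
u(39) - Z = 2 - 1*679 = 2 - 679 = -677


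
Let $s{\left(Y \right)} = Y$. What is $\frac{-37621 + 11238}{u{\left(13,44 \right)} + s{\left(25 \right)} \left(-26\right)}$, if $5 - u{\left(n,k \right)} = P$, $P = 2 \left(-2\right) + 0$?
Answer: $\frac{26383}{641} \approx 41.159$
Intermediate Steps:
$P = -4$ ($P = -4 + 0 = -4$)
$u{\left(n,k \right)} = 9$ ($u{\left(n,k \right)} = 5 - -4 = 5 + 4 = 9$)
$\frac{-37621 + 11238}{u{\left(13,44 \right)} + s{\left(25 \right)} \left(-26\right)} = \frac{-37621 + 11238}{9 + 25 \left(-26\right)} = - \frac{26383}{9 - 650} = - \frac{26383}{-641} = \left(-26383\right) \left(- \frac{1}{641}\right) = \frac{26383}{641}$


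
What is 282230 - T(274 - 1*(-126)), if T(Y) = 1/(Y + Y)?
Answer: 225783999/800 ≈ 2.8223e+5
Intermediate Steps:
T(Y) = 1/(2*Y)
282230 - T(274 - 1*(-126)) = 282230 - 1/(2*(274 - 1*(-126))) = 282230 - 1/(2*(274 + 126)) = 282230 - 1/(2*400) = 282230 - 1*1/800 = 282230 - 1/800 = 225783999/800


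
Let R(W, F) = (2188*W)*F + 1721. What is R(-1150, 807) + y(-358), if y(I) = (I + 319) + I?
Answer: -2030572076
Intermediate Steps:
R(W, F) = 1721 + 2188*F*W (R(W, F) = 2188*F*W + 1721 = 1721 + 2188*F*W)
y(I) = 319 + 2*I (y(I) = (319 + I) + I = 319 + 2*I)
R(-1150, 807) + y(-358) = (1721 + 2188*807*(-1150)) + (319 + 2*(-358)) = (1721 - 2030573400) + (319 - 716) = -2030571679 - 397 = -2030572076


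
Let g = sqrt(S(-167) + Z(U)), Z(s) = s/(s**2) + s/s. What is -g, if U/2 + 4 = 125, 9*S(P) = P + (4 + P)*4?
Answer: -I*sqrt(43558)/22 ≈ -9.4866*I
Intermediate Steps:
S(P) = 16/9 + 5*P/9 (S(P) = (P + (4 + P)*4)/9 = (P + (16 + 4*P))/9 = (16 + 5*P)/9 = 16/9 + 5*P/9)
U = 242 (U = -8 + 2*125 = -8 + 250 = 242)
Z(s) = 1 + 1/s (Z(s) = s/s**2 + 1 = 1/s + 1 = 1 + 1/s)
g = I*sqrt(43558)/22 (g = sqrt((16/9 + (5/9)*(-167)) + (1 + 242)/242) = sqrt((16/9 - 835/9) + (1/242)*243) = sqrt(-91 + 243/242) = sqrt(-21779/242) = I*sqrt(43558)/22 ≈ 9.4866*I)
-g = -I*sqrt(43558)/22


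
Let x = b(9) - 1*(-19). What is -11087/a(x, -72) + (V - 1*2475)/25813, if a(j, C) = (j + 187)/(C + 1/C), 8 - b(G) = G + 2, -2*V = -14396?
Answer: 1483957601603/377282808 ≈ 3933.3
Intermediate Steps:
V = 7198 (V = -1/2*(-14396) = 7198)
b(G) = 6 - G (b(G) = 8 - (G + 2) = 8 - (2 + G) = 8 + (-2 - G) = 6 - G)
x = 16 (x = (6 - 1*9) - 1*(-19) = (6 - 9) + 19 = -3 + 19 = 16)
a(j, C) = (187 + j)/(C + 1/C)
-11087/a(x, -72) + (V - 1*2475)/25813 = -11087*(-(1 + (-72)**2)/(72*(187 + 16))) + (7198 - 1*2475)/25813 = -11087/((-72*203/(1 + 5184))) + (7198 - 2475)*(1/25813) = -11087/((-72*203/5185)) + 4723*(1/25813) = -11087/((-72*1/5185*203)) + 4723/25813 = -11087/(-14616/5185) + 4723/25813 = -11087*(-5185/14616) + 4723/25813 = 57486095/14616 + 4723/25813 = 1483957601603/377282808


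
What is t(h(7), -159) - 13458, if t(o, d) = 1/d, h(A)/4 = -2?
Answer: -2139823/159 ≈ -13458.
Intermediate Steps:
h(A) = -8 (h(A) = 4*(-2) = -8)
t(h(7), -159) - 13458 = 1/(-159) - 13458 = -1/159 - 13458 = -2139823/159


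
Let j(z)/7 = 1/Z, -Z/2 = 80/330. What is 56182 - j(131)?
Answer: 899143/16 ≈ 56196.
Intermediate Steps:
Z = -16/33 (Z = -160/330 = -2*8/33 = -16/33 ≈ -0.48485)
j(z) = -231/16 (j(z) = 7/(-16/33) = 7*(-33/16) = -231/16)
56182 - j(131) = 56182 - 1*(-231/16) = 56182 + 231/16 = 899143/16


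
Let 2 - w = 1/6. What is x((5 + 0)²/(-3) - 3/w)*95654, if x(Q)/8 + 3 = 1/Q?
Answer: -780536640/329 ≈ -2.3725e+6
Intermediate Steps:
w = 11/6 (w = 2 - 1/6 = 2 - 1*⅙ = 2 - ⅙ = 11/6 ≈ 1.8333)
x(Q) = -24 + 8/Q
x((5 + 0)²/(-3) - 3/w)*95654 = (-24 + 8/((5 + 0)²/(-3) - 3/11/6))*95654 = (-24 + 8/(5²*(-⅓) - 3*6/11))*95654 = (-24 + 8/(25*(-⅓) - 18/11))*95654 = (-24 + 8/(-25/3 - 18/11))*95654 = (-24 + 8/(-329/33))*95654 = (-24 + 8*(-33/329))*95654 = (-24 - 264/329)*95654 = -8160/329*95654 = -780536640/329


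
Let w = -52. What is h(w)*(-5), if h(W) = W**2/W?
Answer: 260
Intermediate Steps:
h(W) = W
h(w)*(-5) = -52*(-5) = 260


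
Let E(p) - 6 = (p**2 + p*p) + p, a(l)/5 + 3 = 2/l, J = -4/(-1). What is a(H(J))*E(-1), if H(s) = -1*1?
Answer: -175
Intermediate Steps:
J = 4 (J = -4*(-1) = 4)
H(s) = -1
a(l) = -15 + 10/l (a(l) = -15 + 5*(2/l) = -15 + 10/l)
E(p) = 6 + p + 2*p**2 (E(p) = 6 + ((p**2 + p*p) + p) = 6 + ((p**2 + p**2) + p) = 6 + (2*p**2 + p) = 6 + (p + 2*p**2) = 6 + p + 2*p**2)
a(H(J))*E(-1) = (-15 + 10/(-1))*(6 - 1 + 2*(-1)**2) = (-15 + 10*(-1))*(6 - 1 + 2*1) = (-15 - 10)*(6 - 1 + 2) = -25*7 = -175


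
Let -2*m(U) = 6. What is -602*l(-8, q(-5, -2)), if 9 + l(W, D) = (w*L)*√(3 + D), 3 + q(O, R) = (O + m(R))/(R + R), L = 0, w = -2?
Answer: 5418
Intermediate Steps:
m(U) = -3 (m(U) = -½*6 = -3)
q(O, R) = -3 + (-3 + O)/(2*R) (q(O, R) = -3 + (O - 3)/(R + R) = -3 + (-3 + O)/((2*R)) = -3 + (-3 + O)*(1/(2*R)) = -3 + (-3 + O)/(2*R))
l(W, D) = -9 (l(W, D) = -9 + (-2*0)*√(3 + D) = -9 + 0*√(3 + D) = -9 + 0 = -9)
-602*l(-8, q(-5, -2)) = -602*(-9) = 5418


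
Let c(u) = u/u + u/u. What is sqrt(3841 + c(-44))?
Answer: 3*sqrt(427) ≈ 61.992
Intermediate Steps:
c(u) = 2 (c(u) = 1 + 1 = 2)
sqrt(3841 + c(-44)) = sqrt(3841 + 2) = sqrt(3843) = 3*sqrt(427)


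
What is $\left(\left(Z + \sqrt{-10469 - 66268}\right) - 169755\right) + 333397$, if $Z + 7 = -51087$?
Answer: $112548 + i \sqrt{76737} \approx 1.1255 \cdot 10^{5} + 277.01 i$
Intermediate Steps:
$Z = -51094$ ($Z = -7 - 51087 = -51094$)
$\left(\left(Z + \sqrt{-10469 - 66268}\right) - 169755\right) + 333397 = \left(\left(-51094 + \sqrt{-10469 - 66268}\right) - 169755\right) + 333397 = \left(\left(-51094 + \sqrt{-76737}\right) - 169755\right) + 333397 = \left(\left(-51094 + i \sqrt{76737}\right) - 169755\right) + 333397 = \left(-220849 + i \sqrt{76737}\right) + 333397 = 112548 + i \sqrt{76737}$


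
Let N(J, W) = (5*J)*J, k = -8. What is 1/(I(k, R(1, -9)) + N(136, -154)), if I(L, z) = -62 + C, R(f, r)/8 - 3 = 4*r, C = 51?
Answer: 1/92469 ≈ 1.0814e-5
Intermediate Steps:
R(f, r) = 24 + 32*r (R(f, r) = 24 + 8*(4*r) = 24 + 32*r)
N(J, W) = 5*J²
I(L, z) = -11 (I(L, z) = -62 + 51 = -11)
1/(I(k, R(1, -9)) + N(136, -154)) = 1/(-11 + 5*136²) = 1/(-11 + 5*18496) = 1/(-11 + 92480) = 1/92469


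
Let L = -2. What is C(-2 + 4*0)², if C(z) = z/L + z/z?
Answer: 4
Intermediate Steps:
C(z) = 1 - z/2 (C(z) = z/(-2) + z/z = z*(-½) + 1 = -z/2 + 1 = 1 - z/2)
C(-2 + 4*0)² = (1 - (-2 + 4*0)/2)² = (1 - (-2 + 0)/2)² = (1 - ½*(-2))² = (1 + 1)² = 2² = 4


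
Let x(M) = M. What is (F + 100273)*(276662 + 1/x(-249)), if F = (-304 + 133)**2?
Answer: 8922068835218/249 ≈ 3.5832e+10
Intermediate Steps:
F = 29241 (F = (-171)**2 = 29241)
(F + 100273)*(276662 + 1/x(-249)) = (29241 + 100273)*(276662 + 1/(-249)) = 129514*(276662 - 1/249) = 129514*(68888837/249) = 8922068835218/249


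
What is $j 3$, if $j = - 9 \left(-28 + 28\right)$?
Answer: $0$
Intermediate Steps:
$j = 0$ ($j = \left(-9\right) 0 = 0$)
$j 3 = 0 \cdot 3 = 0$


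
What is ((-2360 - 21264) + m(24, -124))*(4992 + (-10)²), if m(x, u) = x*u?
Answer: -135447200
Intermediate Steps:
m(x, u) = u*x
((-2360 - 21264) + m(24, -124))*(4992 + (-10)²) = ((-2360 - 21264) - 124*24)*(4992 + (-10)²) = (-23624 - 2976)*(4992 + 100) = -26600*5092 = -135447200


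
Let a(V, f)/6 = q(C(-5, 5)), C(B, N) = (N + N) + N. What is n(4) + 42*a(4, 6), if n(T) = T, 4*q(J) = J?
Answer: 949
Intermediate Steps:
C(B, N) = 3*N (C(B, N) = 2*N + N = 3*N)
q(J) = J/4
a(V, f) = 45/2 (a(V, f) = 6*((3*5)/4) = 6*((¼)*15) = 6*(15/4) = 45/2)
n(4) + 42*a(4, 6) = 4 + 42*(45/2) = 4 + 945 = 949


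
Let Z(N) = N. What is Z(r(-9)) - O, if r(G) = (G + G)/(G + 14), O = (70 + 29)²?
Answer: -49023/5 ≈ -9804.6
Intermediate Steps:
O = 9801 (O = 99² = 9801)
r(G) = 2*G/(14 + G) (r(G) = (2*G)/(14 + G) = 2*G/(14 + G))
Z(r(-9)) - O = 2*(-9)/(14 - 9) - 1*9801 = 2*(-9)/5 - 9801 = 2*(-9)*(⅕) - 9801 = -18/5 - 9801 = -49023/5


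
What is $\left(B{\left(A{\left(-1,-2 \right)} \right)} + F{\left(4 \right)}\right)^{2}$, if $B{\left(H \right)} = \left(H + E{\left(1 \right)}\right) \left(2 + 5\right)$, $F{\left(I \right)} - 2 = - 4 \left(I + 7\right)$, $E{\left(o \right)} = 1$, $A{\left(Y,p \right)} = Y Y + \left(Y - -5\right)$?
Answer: $0$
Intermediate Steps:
$A{\left(Y,p \right)} = 5 + Y + Y^{2}$ ($A{\left(Y,p \right)} = Y^{2} + \left(Y + 5\right) = Y^{2} + \left(5 + Y\right) = 5 + Y + Y^{2}$)
$F{\left(I \right)} = -26 - 4 I$ ($F{\left(I \right)} = 2 - 4 \left(I + 7\right) = 2 - 4 \left(7 + I\right) = 2 - \left(28 + 4 I\right) = -26 - 4 I$)
$B{\left(H \right)} = 7 + 7 H$ ($B{\left(H \right)} = \left(H + 1\right) \left(2 + 5\right) = \left(1 + H\right) 7 = 7 + 7 H$)
$\left(B{\left(A{\left(-1,-2 \right)} \right)} + F{\left(4 \right)}\right)^{2} = \left(\left(7 + 7 \left(5 - 1 + \left(-1\right)^{2}\right)\right) - 42\right)^{2} = \left(\left(7 + 7 \left(5 - 1 + 1\right)\right) - 42\right)^{2} = \left(\left(7 + 7 \cdot 5\right) - 42\right)^{2} = \left(\left(7 + 35\right) - 42\right)^{2} = \left(42 - 42\right)^{2} = 0^{2} = 0$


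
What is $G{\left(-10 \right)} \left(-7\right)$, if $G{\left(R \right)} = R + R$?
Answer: $140$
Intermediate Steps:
$G{\left(R \right)} = 2 R$
$G{\left(-10 \right)} \left(-7\right) = 2 \left(-10\right) \left(-7\right) = \left(-20\right) \left(-7\right) = 140$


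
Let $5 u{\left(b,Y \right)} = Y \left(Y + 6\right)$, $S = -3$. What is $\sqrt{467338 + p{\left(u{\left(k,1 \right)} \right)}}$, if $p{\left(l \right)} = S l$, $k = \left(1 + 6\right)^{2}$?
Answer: $\frac{\sqrt{11683345}}{5} \approx 683.62$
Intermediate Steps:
$k = 49$ ($k = 7^{2} = 49$)
$u{\left(b,Y \right)} = \frac{Y \left(6 + Y\right)}{5}$ ($u{\left(b,Y \right)} = \frac{Y \left(Y + 6\right)}{5} = \frac{Y \left(6 + Y\right)}{5}$)
$p{\left(l \right)} = - 3 l$
$\sqrt{467338 + p{\left(u{\left(k,1 \right)} \right)}} = \sqrt{467338 - 3 \cdot \frac{1}{5} \cdot 1 \left(6 + 1\right)} = \sqrt{467338 - 3 \cdot \frac{1}{5} \cdot 1 \cdot 7} = \sqrt{467338 - \frac{21}{5}} = \sqrt{\frac{2336669}{5}} = \frac{\sqrt{11683345}}{5}$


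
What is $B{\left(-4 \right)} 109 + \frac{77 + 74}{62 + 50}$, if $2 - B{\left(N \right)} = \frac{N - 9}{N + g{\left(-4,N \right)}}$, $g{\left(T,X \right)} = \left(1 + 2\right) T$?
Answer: $\frac{1831}{14} \approx 130.79$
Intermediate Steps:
$g{\left(T,X \right)} = 3 T$
$B{\left(N \right)} = 2 - \frac{-9 + N}{-12 + N}$ ($B{\left(N \right)} = 2 - \frac{N - 9}{N + 3 \left(-4\right)} = 2 - \frac{-9 + N}{N - 12} = 2 - \frac{-9 + N}{-12 + N}$)
$B{\left(-4 \right)} 109 + \frac{77 + 74}{62 + 50} = \frac{-15 - 4}{-12 - 4} \cdot 109 + \frac{77 + 74}{62 + 50} = \frac{1}{-16} \left(-19\right) 109 + \frac{151}{112} = \left(- \frac{1}{16}\right) \left(-19\right) 109 + 151 \cdot \frac{1}{112} = \frac{19}{16} \cdot 109 + \frac{151}{112} = \frac{2071}{16} + \frac{151}{112} = \frac{1831}{14}$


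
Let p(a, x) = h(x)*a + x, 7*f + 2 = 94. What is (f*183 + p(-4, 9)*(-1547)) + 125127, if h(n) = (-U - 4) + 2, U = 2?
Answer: 622000/7 ≈ 88857.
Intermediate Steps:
f = 92/7 (f = -2/7 + (1/7)*94 = -2/7 + 94/7 = 92/7 ≈ 13.143)
h(n) = -4 (h(n) = (-1*2 - 4) + 2 = (-2 - 4) + 2 = -6 + 2 = -4)
p(a, x) = x - 4*a (p(a, x) = -4*a + x = x - 4*a)
(f*183 + p(-4, 9)*(-1547)) + 125127 = ((92/7)*183 + (9 - 4*(-4))*(-1547)) + 125127 = (16836/7 + (9 + 16)*(-1547)) + 125127 = (16836/7 + 25*(-1547)) + 125127 = (16836/7 - 38675) + 125127 = -253889/7 + 125127 = 622000/7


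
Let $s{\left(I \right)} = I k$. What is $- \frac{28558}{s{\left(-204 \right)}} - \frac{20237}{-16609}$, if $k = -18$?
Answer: $- \frac{11764987}{1793772} \approx -6.5588$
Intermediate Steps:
$s{\left(I \right)} = - 18 I$ ($s{\left(I \right)} = I \left(-18\right) = - 18 I$)
$- \frac{28558}{s{\left(-204 \right)}} - \frac{20237}{-16609} = - \frac{28558}{\left(-18\right) \left(-204\right)} - \frac{20237}{-16609} = - \frac{28558}{3672} - - \frac{20237}{16609} = \left(-28558\right) \frac{1}{3672} + \frac{20237}{16609} = - \frac{14279}{1836} + \frac{20237}{16609} = - \frac{11764987}{1793772}$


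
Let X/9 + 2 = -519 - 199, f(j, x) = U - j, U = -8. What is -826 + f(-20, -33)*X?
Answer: -78586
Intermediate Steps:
f(j, x) = -8 - j
X = -6480 (X = -18 + 9*(-519 - 199) = -18 + 9*(-718) = -18 - 6462 = -6480)
-826 + f(-20, -33)*X = -826 + (-8 - 1*(-20))*(-6480) = -826 + (-8 + 20)*(-6480) = -826 + 12*(-6480) = -826 - 77760 = -78586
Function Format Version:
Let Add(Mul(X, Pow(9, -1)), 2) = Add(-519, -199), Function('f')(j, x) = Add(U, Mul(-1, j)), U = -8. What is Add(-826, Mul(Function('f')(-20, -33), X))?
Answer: -78586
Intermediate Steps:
Function('f')(j, x) = Add(-8, Mul(-1, j))
X = -6480 (X = Add(-18, Mul(9, Add(-519, -199))) = Add(-18, Mul(9, -718)) = Add(-18, -6462) = -6480)
Add(-826, Mul(Function('f')(-20, -33), X)) = Add(-826, Mul(Add(-8, Mul(-1, -20)), -6480)) = Add(-826, Mul(Add(-8, 20), -6480)) = Add(-826, Mul(12, -6480)) = Add(-826, -77760) = -78586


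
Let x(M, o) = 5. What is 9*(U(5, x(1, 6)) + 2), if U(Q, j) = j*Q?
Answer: 243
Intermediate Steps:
U(Q, j) = Q*j
9*(U(5, x(1, 6)) + 2) = 9*(5*5 + 2) = 9*(25 + 2) = 9*27 = 243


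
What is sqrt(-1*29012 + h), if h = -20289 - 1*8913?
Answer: I*sqrt(58214) ≈ 241.28*I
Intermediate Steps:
h = -29202 (h = -20289 - 8913 = -29202)
sqrt(-1*29012 + h) = sqrt(-1*29012 - 29202) = sqrt(-29012 - 29202) = sqrt(-58214) = I*sqrt(58214)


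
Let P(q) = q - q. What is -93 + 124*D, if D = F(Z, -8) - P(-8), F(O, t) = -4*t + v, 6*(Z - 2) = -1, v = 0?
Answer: 3875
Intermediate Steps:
Z = 11/6 (Z = 2 + (⅙)*(-1) = 2 - ⅙ = 11/6 ≈ 1.8333)
P(q) = 0
F(O, t) = -4*t (F(O, t) = -4*t + 0 = -4*t)
D = 32 (D = -4*(-8) - 1*0 = 32 + 0 = 32)
-93 + 124*D = -93 + 124*32 = -93 + 3968 = 3875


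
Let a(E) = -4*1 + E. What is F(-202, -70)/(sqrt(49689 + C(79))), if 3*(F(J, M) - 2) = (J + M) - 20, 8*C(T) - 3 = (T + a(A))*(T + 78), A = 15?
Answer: -44*sqrt(823290)/94995 ≈ -0.42027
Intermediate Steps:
a(E) = -4 + E
C(T) = 3/8 + (11 + T)*(78 + T)/8 (C(T) = 3/8 + ((T + (-4 + 15))*(T + 78))/8 = 3/8 + ((T + 11)*(78 + T))/8 = 3/8 + ((11 + T)*(78 + T))/8 = 3/8 + (11 + T)*(78 + T)/8)
F(J, M) = -14/3 + J/3 + M/3 (F(J, M) = 2 + ((J + M) - 20)/3 = 2 + (-20 + J + M)/3 = 2 + (-20/3 + J/3 + M/3) = -14/3 + J/3 + M/3)
F(-202, -70)/(sqrt(49689 + C(79))) = (-14/3 + (1/3)*(-202) + (1/3)*(-70))/(sqrt(49689 + (861/8 + (1/8)*79**2 + (89/8)*79))) = (-14/3 - 202/3 - 70/3)/(sqrt(49689 + (861/8 + (1/8)*6241 + 7031/8))) = -286/(3*sqrt(49689 + (861/8 + 6241/8 + 7031/8))) = -286/(3*sqrt(49689 + 14133/8)) = -286*2*sqrt(823290)/411645/3 = -44*sqrt(823290)/94995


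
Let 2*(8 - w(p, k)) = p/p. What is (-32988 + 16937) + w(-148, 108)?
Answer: -32087/2 ≈ -16044.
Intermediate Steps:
w(p, k) = 15/2 (w(p, k) = 8 - p/(2*p) = 8 - ½*1 = 8 - ½ = 15/2)
(-32988 + 16937) + w(-148, 108) = (-32988 + 16937) + 15/2 = -16051 + 15/2 = -32087/2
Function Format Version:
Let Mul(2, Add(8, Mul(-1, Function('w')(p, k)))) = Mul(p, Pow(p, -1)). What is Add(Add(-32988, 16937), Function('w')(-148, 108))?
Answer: Rational(-32087, 2) ≈ -16044.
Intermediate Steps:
Function('w')(p, k) = Rational(15, 2) (Function('w')(p, k) = Add(8, Mul(Rational(-1, 2), Mul(p, Pow(p, -1)))) = Add(8, Mul(Rational(-1, 2), 1)) = Add(8, Rational(-1, 2)) = Rational(15, 2))
Add(Add(-32988, 16937), Function('w')(-148, 108)) = Add(Add(-32988, 16937), Rational(15, 2)) = Add(-16051, Rational(15, 2)) = Rational(-32087, 2)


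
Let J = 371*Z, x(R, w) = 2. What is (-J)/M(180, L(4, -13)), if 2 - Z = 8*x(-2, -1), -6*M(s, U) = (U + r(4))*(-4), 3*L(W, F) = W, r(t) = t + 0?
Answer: 23373/16 ≈ 1460.8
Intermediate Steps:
r(t) = t
L(W, F) = W/3
M(s, U) = 8/3 + 2*U/3 (M(s, U) = -(U + 4)*(-4)/6 = -(4 + U)*(-4)/6 = -(-16 - 4*U)/6 = 8/3 + 2*U/3)
Z = -14 (Z = 2 - 8*2 = 2 - 1*16 = 2 - 16 = -14)
J = -5194 (J = 371*(-14) = -5194)
(-J)/M(180, L(4, -13)) = (-1*(-5194))/(8/3 + 2*((⅓)*4)/3) = 5194/(8/3 + (⅔)*(4/3)) = 5194/(8/3 + 8/9) = 5194/(32/9) = 5194*(9/32) = 23373/16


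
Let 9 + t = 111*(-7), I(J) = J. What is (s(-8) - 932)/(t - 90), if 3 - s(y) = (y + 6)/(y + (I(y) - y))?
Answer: 1239/1168 ≈ 1.0608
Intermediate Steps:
t = -786 (t = -9 + 111*(-7) = -9 - 777 = -786)
s(y) = 3 - (6 + y)/y (s(y) = 3 - (y + 6)/(y + (y - y)) = 3 - (6 + y)/(y + 0) = 3 - (6 + y)/y)
(s(-8) - 932)/(t - 90) = ((2 - 6/(-8)) - 932)/(-786 - 90) = ((2 - 6*(-1/8)) - 932)/(-876) = ((2 + 3/4) - 932)*(-1/876) = (11/4 - 932)*(-1/876) = -3717/4*(-1/876) = 1239/1168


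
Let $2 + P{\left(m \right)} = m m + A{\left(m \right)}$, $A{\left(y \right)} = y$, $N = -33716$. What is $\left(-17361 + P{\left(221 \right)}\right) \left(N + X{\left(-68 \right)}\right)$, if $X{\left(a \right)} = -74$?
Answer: $-1071109210$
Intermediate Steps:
$P{\left(m \right)} = -2 + m + m^{2}$ ($P{\left(m \right)} = -2 + \left(m m + m\right) = -2 + \left(m^{2} + m\right) = -2 + \left(m + m^{2}\right) = -2 + m + m^{2}$)
$\left(-17361 + P{\left(221 \right)}\right) \left(N + X{\left(-68 \right)}\right) = \left(-17361 + \left(-2 + 221 + 221^{2}\right)\right) \left(-33716 - 74\right) = \left(-17361 + \left(-2 + 221 + 48841\right)\right) \left(-33790\right) = \left(-17361 + 49060\right) \left(-33790\right) = 31699 \left(-33790\right) = -1071109210$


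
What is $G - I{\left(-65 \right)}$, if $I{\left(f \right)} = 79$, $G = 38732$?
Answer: $38653$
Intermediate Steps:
$G - I{\left(-65 \right)} = 38732 - 79 = 38653$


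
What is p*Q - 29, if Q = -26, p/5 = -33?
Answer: 4261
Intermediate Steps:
p = -165 (p = 5*(-33) = -165)
p*Q - 29 = -165*(-26) - 29 = 4290 - 29 = 4261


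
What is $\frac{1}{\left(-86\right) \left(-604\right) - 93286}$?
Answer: $- \frac{1}{41342} \approx -2.4188 \cdot 10^{-5}$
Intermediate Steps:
$\frac{1}{\left(-86\right) \left(-604\right) - 93286} = \frac{1}{51944 - 93286} = \frac{1}{-41342} = - \frac{1}{41342}$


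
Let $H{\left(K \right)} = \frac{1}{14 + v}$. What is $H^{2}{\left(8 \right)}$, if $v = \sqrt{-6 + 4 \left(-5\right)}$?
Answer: $\frac{1}{\left(14 + i \sqrt{26}\right)^{2}} \approx 0.0034494 - 0.0028969 i$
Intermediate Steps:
$v = i \sqrt{26}$ ($v = \sqrt{-6 - 20} = \sqrt{-26} = i \sqrt{26} \approx 5.099 i$)
$H{\left(K \right)} = \frac{1}{14 + i \sqrt{26}}$
$H^{2}{\left(8 \right)} = \left(\frac{7}{111} - \frac{i \sqrt{26}}{222}\right)^{2}$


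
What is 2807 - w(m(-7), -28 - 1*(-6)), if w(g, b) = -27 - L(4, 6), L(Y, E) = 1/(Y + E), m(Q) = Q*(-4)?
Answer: 28341/10 ≈ 2834.1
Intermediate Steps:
m(Q) = -4*Q
L(Y, E) = 1/(E + Y)
w(g, b) = -271/10 (w(g, b) = -27 - 1/(6 + 4) = -27 - 1/10 = -271/10)
2807 - w(m(-7), -28 - 1*(-6)) = 2807 - 1*(-271/10) = 2807 + 271/10 = 28341/10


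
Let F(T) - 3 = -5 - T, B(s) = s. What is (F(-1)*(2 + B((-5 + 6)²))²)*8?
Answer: -72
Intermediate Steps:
F(T) = -2 - T (F(T) = 3 + (-5 - T) = -2 - T)
(F(-1)*(2 + B((-5 + 6)²))²)*8 = ((-2 - 1*(-1))*(2 + (-5 + 6)²)²)*8 = ((-2 + 1)*(2 + 1²)²)*8 = -(2 + 1)²*8 = -1*3²*8 = -1*9*8 = -9*8 = -72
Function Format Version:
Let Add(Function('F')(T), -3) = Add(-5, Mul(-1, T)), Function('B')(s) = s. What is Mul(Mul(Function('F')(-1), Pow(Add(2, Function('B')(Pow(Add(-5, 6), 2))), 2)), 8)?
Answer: -72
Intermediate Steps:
Function('F')(T) = Add(-2, Mul(-1, T)) (Function('F')(T) = Add(3, Add(-5, Mul(-1, T))) = Add(-2, Mul(-1, T)))
Mul(Mul(Function('F')(-1), Pow(Add(2, Function('B')(Pow(Add(-5, 6), 2))), 2)), 8) = Mul(Mul(Add(-2, Mul(-1, -1)), Pow(Add(2, Pow(Add(-5, 6), 2)), 2)), 8) = Mul(Mul(Add(-2, 1), Pow(Add(2, Pow(1, 2)), 2)), 8) = Mul(Mul(-1, Pow(Add(2, 1), 2)), 8) = Mul(Mul(-1, Pow(3, 2)), 8) = Mul(Mul(-1, 9), 8) = Mul(-9, 8) = -72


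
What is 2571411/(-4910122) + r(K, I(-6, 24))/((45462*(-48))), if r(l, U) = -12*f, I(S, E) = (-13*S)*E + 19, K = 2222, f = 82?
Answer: -116800829381/223223966364 ≈ -0.52324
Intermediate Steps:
I(S, E) = 19 - 13*E*S (I(S, E) = -13*E*S + 19 = 19 - 13*E*S)
r(l, U) = -984 (r(l, U) = -12*82 = -984)
2571411/(-4910122) + r(K, I(-6, 24))/((45462*(-48))) = 2571411/(-4910122) - 984/(45462*(-48)) = 2571411*(-1/4910122) - 984/(-2182176) = -2571411/4910122 - 984*(-1/2182176) = -2571411/4910122 + 41/90924 = -116800829381/223223966364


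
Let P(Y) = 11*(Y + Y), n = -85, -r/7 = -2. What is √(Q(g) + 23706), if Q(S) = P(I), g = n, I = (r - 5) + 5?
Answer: √24014 ≈ 154.96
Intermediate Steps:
r = 14 (r = -7*(-2) = 14)
I = 14 (I = (14 - 5) + 5 = 9 + 5 = 14)
P(Y) = 22*Y (P(Y) = 11*(2*Y) = 22*Y)
g = -85
Q(S) = 308 (Q(S) = 22*14 = 308)
√(Q(g) + 23706) = √(308 + 23706) = √24014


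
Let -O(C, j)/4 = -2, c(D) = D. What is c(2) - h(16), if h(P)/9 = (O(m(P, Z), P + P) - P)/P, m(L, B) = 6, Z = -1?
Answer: 13/2 ≈ 6.5000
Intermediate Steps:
O(C, j) = 8 (O(C, j) = -4*(-2) = 8)
h(P) = 9*(8 - P)/P (h(P) = 9*((8 - P)/P) = 9*(8 - P)/P)
c(2) - h(16) = 2 - (-9 + 72/16) = 2 - (-9 + 72*(1/16)) = 2 - (-9 + 9/2) = 2 - 1*(-9/2) = 2 + 9/2 = 13/2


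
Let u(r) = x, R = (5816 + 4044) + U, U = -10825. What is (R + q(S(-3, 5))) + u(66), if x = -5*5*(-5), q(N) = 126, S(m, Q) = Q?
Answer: -714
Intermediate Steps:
R = -965 (R = (5816 + 4044) - 10825 = 9860 - 10825 = -965)
x = 125 (x = -25*(-5) = 125)
u(r) = 125
(R + q(S(-3, 5))) + u(66) = (-965 + 126) + 125 = -839 + 125 = -714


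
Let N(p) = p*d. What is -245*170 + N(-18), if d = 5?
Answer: -41740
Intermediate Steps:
N(p) = 5*p (N(p) = p*5 = 5*p)
-245*170 + N(-18) = -245*170 + 5*(-18) = -41650 - 90 = -41740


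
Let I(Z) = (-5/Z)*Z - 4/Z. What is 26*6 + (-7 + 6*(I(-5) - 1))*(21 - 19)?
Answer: 398/5 ≈ 79.600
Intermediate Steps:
I(Z) = -5 - 4/Z
26*6 + (-7 + 6*(I(-5) - 1))*(21 - 19) = 26*6 + (-7 + 6*((-5 - 4/(-5)) - 1))*(21 - 19) = 156 + (-7 + 6*((-5 - 4*(-⅕)) - 1))*2 = 156 + (-7 + 6*((-5 + ⅘) - 1))*2 = 156 + (-7 + 6*(-21/5 - 1))*2 = 156 + (-7 + 6*(-26/5))*2 = 156 + (-7 - 156/5)*2 = 156 - 191/5*2 = 156 - 382/5 = 398/5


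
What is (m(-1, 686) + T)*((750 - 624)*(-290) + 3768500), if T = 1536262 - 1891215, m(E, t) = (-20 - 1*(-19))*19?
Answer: -1324741305120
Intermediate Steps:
m(E, t) = -19 (m(E, t) = (-20 + 19)*19 = -1*19 = -19)
T = -354953
(m(-1, 686) + T)*((750 - 624)*(-290) + 3768500) = (-19 - 354953)*((750 - 624)*(-290) + 3768500) = -354972*(126*(-290) + 3768500) = -354972*(-36540 + 3768500) = -354972*3731960 = -1324741305120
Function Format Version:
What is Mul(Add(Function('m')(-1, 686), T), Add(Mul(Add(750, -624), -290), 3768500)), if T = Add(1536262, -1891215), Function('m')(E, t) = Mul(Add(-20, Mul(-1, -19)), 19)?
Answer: -1324741305120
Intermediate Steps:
Function('m')(E, t) = -19 (Function('m')(E, t) = Mul(Add(-20, 19), 19) = Mul(-1, 19) = -19)
T = -354953
Mul(Add(Function('m')(-1, 686), T), Add(Mul(Add(750, -624), -290), 3768500)) = Mul(Add(-19, -354953), Add(Mul(Add(750, -624), -290), 3768500)) = Mul(-354972, Add(Mul(126, -290), 3768500)) = Mul(-354972, Add(-36540, 3768500)) = Mul(-354972, 3731960) = -1324741305120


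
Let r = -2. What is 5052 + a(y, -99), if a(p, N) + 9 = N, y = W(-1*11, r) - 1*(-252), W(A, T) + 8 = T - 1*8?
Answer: 4944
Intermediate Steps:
W(A, T) = -16 + T (W(A, T) = -8 + (T - 1*8) = -8 + (T - 8) = -8 + (-8 + T) = -16 + T)
y = 234 (y = (-16 - 2) - 1*(-252) = -18 + 252 = 234)
a(p, N) = -9 + N
5052 + a(y, -99) = 5052 + (-9 - 99) = 5052 - 108 = 4944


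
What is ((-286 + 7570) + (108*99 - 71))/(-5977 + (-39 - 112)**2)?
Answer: 17905/16824 ≈ 1.0643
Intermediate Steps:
((-286 + 7570) + (108*99 - 71))/(-5977 + (-39 - 112)**2) = (7284 + (10692 - 71))/(-5977 + (-151)**2) = (7284 + 10621)/(-5977 + 22801) = 17905/16824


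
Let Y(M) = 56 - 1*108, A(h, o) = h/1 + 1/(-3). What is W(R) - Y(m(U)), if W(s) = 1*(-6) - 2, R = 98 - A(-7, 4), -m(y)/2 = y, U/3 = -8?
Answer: 44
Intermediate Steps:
U = -24 (U = 3*(-8) = -24)
A(h, o) = -1/3 + h (A(h, o) = h*1 + 1*(-1/3) = h - 1/3 = -1/3 + h)
m(y) = -2*y
R = 316/3 (R = 98 - (-1/3 - 7) = 98 - 1*(-22/3) = 98 + 22/3 = 316/3 ≈ 105.33)
Y(M) = -52 (Y(M) = 56 - 108 = -52)
W(s) = -8 (W(s) = -6 - 2 = -8)
W(R) - Y(m(U)) = -8 - 1*(-52) = -8 + 52 = 44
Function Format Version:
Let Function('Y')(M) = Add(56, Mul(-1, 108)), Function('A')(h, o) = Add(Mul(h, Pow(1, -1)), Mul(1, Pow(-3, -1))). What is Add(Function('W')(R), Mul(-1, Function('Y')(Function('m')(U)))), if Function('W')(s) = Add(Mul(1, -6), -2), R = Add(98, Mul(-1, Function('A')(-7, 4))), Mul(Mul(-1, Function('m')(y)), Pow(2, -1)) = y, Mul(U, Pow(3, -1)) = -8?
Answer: 44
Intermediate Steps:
U = -24 (U = Mul(3, -8) = -24)
Function('A')(h, o) = Add(Rational(-1, 3), h) (Function('A')(h, o) = Add(Mul(h, 1), Mul(1, Rational(-1, 3))) = Add(h, Rational(-1, 3)) = Add(Rational(-1, 3), h))
Function('m')(y) = Mul(-2, y)
R = Rational(316, 3) (R = Add(98, Mul(-1, Add(Rational(-1, 3), -7))) = Add(98, Mul(-1, Rational(-22, 3))) = Add(98, Rational(22, 3)) = Rational(316, 3) ≈ 105.33)
Function('Y')(M) = -52 (Function('Y')(M) = Add(56, -108) = -52)
Function('W')(s) = -8 (Function('W')(s) = Add(-6, -2) = -8)
Add(Function('W')(R), Mul(-1, Function('Y')(Function('m')(U)))) = Add(-8, Mul(-1, -52)) = Add(-8, 52) = 44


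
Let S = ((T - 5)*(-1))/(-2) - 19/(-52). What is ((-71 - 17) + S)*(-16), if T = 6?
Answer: 18124/13 ≈ 1394.2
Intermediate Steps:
S = 45/52 (S = ((6 - 5)*(-1))/(-2) - 19/(-52) = (1*(-1))*(-1/2) - 19*(-1/52) = -1*(-1/2) + 19/52 = 1/2 + 19/52 = 45/52 ≈ 0.86539)
((-71 - 17) + S)*(-16) = ((-71 - 17) + 45/52)*(-16) = (-88 + 45/52)*(-16) = -4531/52*(-16) = 18124/13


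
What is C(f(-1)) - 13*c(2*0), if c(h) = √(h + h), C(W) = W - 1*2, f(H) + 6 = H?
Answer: -9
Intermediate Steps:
f(H) = -6 + H
C(W) = -2 + W (C(W) = W - 2 = -2 + W)
c(h) = √2*√h (c(h) = √(2*h) = √2*√h)
C(f(-1)) - 13*c(2*0) = (-2 + (-6 - 1)) - 13*√2*√(2*0) = (-2 - 7) - 13*√2*√0 = -9 - 13*√2*0 = -9 - 13*0 = -9 + 0 = -9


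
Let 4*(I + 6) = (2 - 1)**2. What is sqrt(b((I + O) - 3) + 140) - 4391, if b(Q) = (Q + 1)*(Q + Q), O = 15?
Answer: -4391 + 3*sqrt(410)/4 ≈ -4375.8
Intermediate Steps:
I = -23/4 (I = -6 + (2 - 1)**2/4 = -6 + (1/4)*1**2 = -6 + (1/4)*1 = -6 + 1/4 = -23/4 ≈ -5.7500)
b(Q) = 2*Q*(1 + Q) (b(Q) = (1 + Q)*(2*Q) = 2*Q*(1 + Q))
sqrt(b((I + O) - 3) + 140) - 4391 = sqrt(2*((-23/4 + 15) - 3)*(1 + ((-23/4 + 15) - 3)) + 140) - 4391 = sqrt(2*(37/4 - 3)*(1 + (37/4 - 3)) + 140) - 4391 = sqrt(2*(25/4)*(1 + 25/4) + 140) - 4391 = sqrt(2*(25/4)*(29/4) + 140) - 4391 = sqrt(725/8 + 140) - 4391 = sqrt(1845/8) - 4391 = 3*sqrt(410)/4 - 4391 = -4391 + 3*sqrt(410)/4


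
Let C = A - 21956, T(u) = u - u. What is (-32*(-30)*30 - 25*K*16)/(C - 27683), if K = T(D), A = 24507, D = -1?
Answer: -7200/6283 ≈ -1.1460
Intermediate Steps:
T(u) = 0
K = 0
C = 2551 (C = 24507 - 21956 = 2551)
(-32*(-30)*30 - 25*K*16)/(C - 27683) = (-32*(-30)*30 - 25*0*16)/(2551 - 27683) = (960*30 + 0*16)/(-25132) = (28800 + 0)*(-1/25132) = 28800*(-1/25132) = -7200/6283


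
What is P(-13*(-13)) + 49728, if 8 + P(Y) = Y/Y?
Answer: 49721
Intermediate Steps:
P(Y) = -7 (P(Y) = -8 + Y/Y = -8 + 1 = -7)
P(-13*(-13)) + 49728 = -7 + 49728 = 49721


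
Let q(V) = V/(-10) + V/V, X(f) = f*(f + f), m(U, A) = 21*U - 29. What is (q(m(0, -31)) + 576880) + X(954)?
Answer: 23971159/10 ≈ 2.3971e+6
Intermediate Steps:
m(U, A) = -29 + 21*U
X(f) = 2*f² (X(f) = f*(2*f) = 2*f²)
q(V) = 1 - V/10 (q(V) = V*(-⅒) + 1 = -V/10 + 1 = 1 - V/10)
(q(m(0, -31)) + 576880) + X(954) = ((1 - (-29 + 21*0)/10) + 576880) + 2*954² = ((1 - (-29 + 0)/10) + 576880) + 2*910116 = ((1 - ⅒*(-29)) + 576880) + 1820232 = ((1 + 29/10) + 576880) + 1820232 = (39/10 + 576880) + 1820232 = 5768839/10 + 1820232 = 23971159/10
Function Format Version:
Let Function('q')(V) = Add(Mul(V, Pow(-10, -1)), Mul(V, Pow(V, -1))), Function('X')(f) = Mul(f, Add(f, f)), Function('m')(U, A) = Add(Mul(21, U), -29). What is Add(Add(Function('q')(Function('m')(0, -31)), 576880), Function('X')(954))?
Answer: Rational(23971159, 10) ≈ 2.3971e+6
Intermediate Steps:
Function('m')(U, A) = Add(-29, Mul(21, U))
Function('X')(f) = Mul(2, Pow(f, 2)) (Function('X')(f) = Mul(f, Mul(2, f)) = Mul(2, Pow(f, 2)))
Function('q')(V) = Add(1, Mul(Rational(-1, 10), V)) (Function('q')(V) = Add(Mul(V, Rational(-1, 10)), 1) = Add(Mul(Rational(-1, 10), V), 1) = Add(1, Mul(Rational(-1, 10), V)))
Add(Add(Function('q')(Function('m')(0, -31)), 576880), Function('X')(954)) = Add(Add(Add(1, Mul(Rational(-1, 10), Add(-29, Mul(21, 0)))), 576880), Mul(2, Pow(954, 2))) = Add(Add(Add(1, Mul(Rational(-1, 10), Add(-29, 0))), 576880), Mul(2, 910116)) = Add(Add(Add(1, Mul(Rational(-1, 10), -29)), 576880), 1820232) = Add(Add(Add(1, Rational(29, 10)), 576880), 1820232) = Add(Add(Rational(39, 10), 576880), 1820232) = Add(Rational(5768839, 10), 1820232) = Rational(23971159, 10)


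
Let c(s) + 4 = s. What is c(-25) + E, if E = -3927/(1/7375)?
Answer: -28961654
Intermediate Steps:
c(s) = -4 + s
E = -28961625 (E = -3927/1/7375 = -3927*7375 = -28961625)
c(-25) + E = (-4 - 25) - 28961625 = -29 - 28961625 = -28961654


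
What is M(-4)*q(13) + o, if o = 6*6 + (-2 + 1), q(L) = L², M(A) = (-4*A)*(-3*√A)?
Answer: 35 - 16224*I ≈ 35.0 - 16224.0*I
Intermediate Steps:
M(A) = 12*A^(3/2)
o = 35 (o = 36 - 1 = 35)
M(-4)*q(13) + o = (12*(-4)^(3/2))*13² + 35 = (12*(-8*I))*169 + 35 = -96*I*169 + 35 = -16224*I + 35 = 35 - 16224*I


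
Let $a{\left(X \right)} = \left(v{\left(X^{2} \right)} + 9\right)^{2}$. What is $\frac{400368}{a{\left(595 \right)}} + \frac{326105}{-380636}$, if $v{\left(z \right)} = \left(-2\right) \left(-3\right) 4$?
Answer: $\frac{50679781901}{138170868} \approx 366.79$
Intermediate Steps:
$v{\left(z \right)} = 24$ ($v{\left(z \right)} = 6 \cdot 4 = 24$)
$a{\left(X \right)} = 1089$ ($a{\left(X \right)} = \left(24 + 9\right)^{2} = 33^{2} = 1089$)
$\frac{400368}{a{\left(595 \right)}} + \frac{326105}{-380636} = \frac{400368}{1089} + \frac{326105}{-380636} = 400368 \cdot \frac{1}{1089} + 326105 \left(- \frac{1}{380636}\right) = \frac{133456}{363} - \frac{326105}{380636} = \frac{50679781901}{138170868}$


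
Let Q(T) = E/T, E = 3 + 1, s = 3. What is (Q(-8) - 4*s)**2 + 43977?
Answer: 176533/4 ≈ 44133.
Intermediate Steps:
E = 4
Q(T) = 4/T
(Q(-8) - 4*s)**2 + 43977 = (4/(-8) - 4*3)**2 + 43977 = (4*(-1/8) - 12)**2 + 43977 = (-1/2 - 12)**2 + 43977 = (-25/2)**2 + 43977 = 625/4 + 43977 = 176533/4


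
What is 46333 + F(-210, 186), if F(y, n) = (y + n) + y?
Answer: 46099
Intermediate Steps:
F(y, n) = n + 2*y (F(y, n) = (n + y) + y = n + 2*y)
46333 + F(-210, 186) = 46333 + (186 + 2*(-210)) = 46333 + (186 - 420) = 46333 - 234 = 46099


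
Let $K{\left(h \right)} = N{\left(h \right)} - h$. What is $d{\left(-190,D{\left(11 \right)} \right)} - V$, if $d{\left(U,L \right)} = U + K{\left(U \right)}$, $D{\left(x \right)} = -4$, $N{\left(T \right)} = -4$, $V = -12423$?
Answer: $12419$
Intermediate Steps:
$K{\left(h \right)} = -4 - h$
$d{\left(U,L \right)} = -4$ ($d{\left(U,L \right)} = U - \left(4 + U\right) = -4$)
$d{\left(-190,D{\left(11 \right)} \right)} - V = -4 - -12423 = -4 + 12423 = 12419$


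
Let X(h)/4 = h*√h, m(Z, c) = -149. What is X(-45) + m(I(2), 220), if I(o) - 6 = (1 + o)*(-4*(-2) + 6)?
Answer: -149 - 540*I*√5 ≈ -149.0 - 1207.5*I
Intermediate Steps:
I(o) = 20 + 14*o (I(o) = 6 + (1 + o)*(-4*(-2) + 6) = 6 + (1 + o)*(8 + 6) = 6 + (1 + o)*14 = 6 + (14 + 14*o) = 20 + 14*o)
X(h) = 4*h^(3/2) (X(h) = 4*(h*√h) = 4*h^(3/2))
X(-45) + m(I(2), 220) = 4*(-45)^(3/2) - 149 = 4*(-135*I*√5) - 149 = -540*I*√5 - 149 = -149 - 540*I*√5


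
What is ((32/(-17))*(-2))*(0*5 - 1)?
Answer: -64/17 ≈ -3.7647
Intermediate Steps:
((32/(-17))*(-2))*(0*5 - 1) = ((32*(-1/17))*(-2))*(0 - 1) = -32/17*(-2)*(-1) = (64/17)*(-1) = -64/17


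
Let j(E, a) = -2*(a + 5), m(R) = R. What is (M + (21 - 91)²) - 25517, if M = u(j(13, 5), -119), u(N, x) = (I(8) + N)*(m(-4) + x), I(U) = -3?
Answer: -17788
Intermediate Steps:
j(E, a) = -10 - 2*a (j(E, a) = -2*(5 + a) = -10 - 2*a)
u(N, x) = (-4 + x)*(-3 + N) (u(N, x) = (-3 + N)*(-4 + x) = (-4 + x)*(-3 + N))
M = 2829 (M = 12 - 4*(-10 - 2*5) - 3*(-119) + (-10 - 2*5)*(-119) = 12 - 4*(-10 - 10) + 357 + (-10 - 10)*(-119) = 12 - 4*(-20) + 357 - 20*(-119) = 12 + 80 + 357 + 2380 = 2829)
(M + (21 - 91)²) - 25517 = (2829 + (21 - 91)²) - 25517 = (2829 + (-70)²) - 25517 = (2829 + 4900) - 25517 = 7729 - 25517 = -17788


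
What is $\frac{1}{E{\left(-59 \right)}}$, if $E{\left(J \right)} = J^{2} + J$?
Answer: $\frac{1}{3422} \approx 0.00029223$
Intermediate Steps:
$E{\left(J \right)} = J + J^{2}$
$\frac{1}{E{\left(-59 \right)}} = \frac{1}{\left(-59\right) \left(1 - 59\right)} = \frac{1}{\left(-59\right) \left(-58\right)} = \frac{1}{3422}$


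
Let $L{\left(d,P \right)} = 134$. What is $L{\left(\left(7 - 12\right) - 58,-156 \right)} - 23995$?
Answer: $-23861$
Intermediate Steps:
$L{\left(\left(7 - 12\right) - 58,-156 \right)} - 23995 = 134 - 23995 = -23861$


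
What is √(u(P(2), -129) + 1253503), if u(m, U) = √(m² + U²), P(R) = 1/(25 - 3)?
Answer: √(606695452 + 22*√8054245)/22 ≈ 1119.7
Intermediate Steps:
P(R) = 1/22
u(m, U) = √(U² + m²)
√(u(P(2), -129) + 1253503) = √(√((-129)² + (1/22)²) + 1253503) = √(√(16641 + 1/484) + 1253503) = √(√(8054245/484) + 1253503) = √(√8054245/22 + 1253503) = √(1253503 + √8054245/22)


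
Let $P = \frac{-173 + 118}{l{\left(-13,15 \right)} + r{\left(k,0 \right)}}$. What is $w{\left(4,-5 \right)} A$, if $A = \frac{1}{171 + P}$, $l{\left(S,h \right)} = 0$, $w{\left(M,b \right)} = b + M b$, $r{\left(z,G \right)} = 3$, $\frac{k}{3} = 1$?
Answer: $- \frac{75}{458} \approx -0.16376$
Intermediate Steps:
$k = 3$ ($k = 3 \cdot 1 = 3$)
$P = - \frac{55}{3}$ ($P = \frac{-173 + 118}{0 + 3} = - \frac{55}{3} \approx -18.333$)
$A = \frac{3}{458}$ ($A = \frac{1}{171 - \frac{55}{3}} = \frac{1}{\frac{458}{3}} = \frac{3}{458} \approx 0.0065502$)
$w{\left(4,-5 \right)} A = - 5 \left(1 + 4\right) \frac{3}{458} = \left(-5\right) 5 \cdot \frac{3}{458} = \left(-25\right) \frac{3}{458} = - \frac{75}{458}$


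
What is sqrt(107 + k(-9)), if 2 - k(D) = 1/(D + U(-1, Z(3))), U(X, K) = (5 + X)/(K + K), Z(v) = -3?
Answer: 2*sqrt(22939)/29 ≈ 10.445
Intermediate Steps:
U(X, K) = (5 + X)/(2*K) (U(X, K) = (5 + X)/((2*K)) = (5 + X)*(1/(2*K)) = (5 + X)/(2*K))
k(D) = 2 - 1/(-2/3 + D) (k(D) = 2 - 1/(D + (1/2)*(5 - 1)/(-3)) = 2 - 1/(D + (1/2)*(-1/3)*4) = 2 - 1/(D - 2/3) = 2 - 1/(-2/3 + D))
sqrt(107 + k(-9)) = sqrt(107 + (-7 + 6*(-9))/(-2 + 3*(-9))) = sqrt(107 + (-7 - 54)/(-2 - 27)) = sqrt(107 - 61/(-29)) = sqrt(107 - 1/29*(-61)) = sqrt(107 + 61/29) = sqrt(3164/29) = 2*sqrt(22939)/29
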